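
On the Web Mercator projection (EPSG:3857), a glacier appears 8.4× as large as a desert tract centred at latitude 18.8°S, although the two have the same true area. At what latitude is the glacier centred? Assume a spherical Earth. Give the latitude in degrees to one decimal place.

Mercator areal scale is sec²φ, so apparent-area ratio = sec²φ₁ / sec²φ₂ = cos²φ₂ / cos²φ₁.
cos²φ₂ / cos²φ₁ = 8.4  ⇒  cos φ₁ = cos 18.8° / √8.4 = 0.9466/2.898 = 0.3266.
φ₁ = arccos(0.3266) ≈ 70.9°.

70.9°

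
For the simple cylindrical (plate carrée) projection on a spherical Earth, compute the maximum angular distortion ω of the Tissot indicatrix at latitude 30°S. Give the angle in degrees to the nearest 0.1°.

For the equirectangular projection with φ₀ = 0 (plate carrée), h = 1 along meridians and k = sec φ along parallels.
At 30°: h = 1.000, k = 1.155; principal scales a = 1.155, b = 1.000.
sin(ω/2) = (a − b)/(a + b) = 0.1547/2.155 = 0.07180, so ω = 2 arcsin(0.07180) ≈ 8.2°.

8.2°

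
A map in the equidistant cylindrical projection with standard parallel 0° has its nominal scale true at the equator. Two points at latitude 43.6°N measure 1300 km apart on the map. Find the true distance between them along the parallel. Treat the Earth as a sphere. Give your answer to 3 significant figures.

Plate carrée maps x = Rλ, y = Rφ. The meridian scale is h = 1 and the parallel scale is k = 1/cos φ = sec φ.
Along the parallel at 43.6°, map distances are exaggerated by k = sec 43.6° = 1.381.
True distance = 1300 / 1.381 = 1300 × cos 43.6° ≈ 941 km.

941 km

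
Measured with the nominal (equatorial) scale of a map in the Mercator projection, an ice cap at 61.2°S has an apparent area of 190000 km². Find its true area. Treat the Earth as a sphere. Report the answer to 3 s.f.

Mercator is conformal, so the point scale is isotropic: h = k = sec φ = 1/cos φ.
Areal scale = k² = sec²φ = 1/cos²(61.2°) = 1/0.4818² = 4.309.
True area = apparent / (areal scale) = 190000 / 4.309 ≈ 44100 km².

44100 km²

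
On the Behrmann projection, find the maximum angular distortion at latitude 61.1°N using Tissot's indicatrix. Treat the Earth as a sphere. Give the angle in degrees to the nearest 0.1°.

The Behrmann projection is cylindrical equal-area with φ₀ = 30°. A cylindrical equal-area projection with standard parallel φ₀ has meridian scale h = cos φ / cos φ₀ and parallel scale k = cos φ₀ / cos φ (so areas are preserved, h·k = 1).
At 61.1°: h = 0.5580, k = 1.792; principal scales a = 1.792, b = 0.5580.
sin(ω/2) = (a − b)/(a + b) = 1.234/2.350 = 0.5251, so ω = 2 arcsin(0.5251) ≈ 63.3°.

63.3°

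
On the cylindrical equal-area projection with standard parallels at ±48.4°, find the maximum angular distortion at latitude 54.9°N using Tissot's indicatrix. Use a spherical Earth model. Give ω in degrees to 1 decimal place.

16.4°

A cylindrical equal-area projection with standard parallel φ₀ has meridian scale h = cos φ / cos φ₀ and parallel scale k = cos φ₀ / cos φ (so areas are preserved, h·k = 1).
At 54.9°: h = 0.8661, k = 1.155; principal scales a = 1.155, b = 0.8661.
sin(ω/2) = (a − b)/(a + b) = 0.2886/2.021 = 0.1428, so ω = 2 arcsin(0.1428) ≈ 16.4°.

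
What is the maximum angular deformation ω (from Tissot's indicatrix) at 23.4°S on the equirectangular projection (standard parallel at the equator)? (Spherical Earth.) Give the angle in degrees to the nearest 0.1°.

4.9°

In the plate carrée (x = Rλ, y = Rφ), meridians are true-scale (h = 1) and parallels are stretched by k = sec φ.
At 23.4°: h = 1.000, k = 1.090; principal scales a = 1.090, b = 1.000.
sin(ω/2) = (a − b)/(a + b) = 0.08962/2.090 = 0.04289, so ω = 2 arcsin(0.04289) ≈ 4.9°.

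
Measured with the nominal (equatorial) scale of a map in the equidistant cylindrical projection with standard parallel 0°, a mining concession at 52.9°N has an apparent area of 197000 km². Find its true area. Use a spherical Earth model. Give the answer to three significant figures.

119000 km²

For the equirectangular projection with φ₀ = 0 (plate carrée), h = 1 along meridians and k = sec φ along parallels.
Areal scale = h·k = 1 × sec φ; at 52.9°, h = 1.000, k = 1.658, so h·k = 1.658.
True area = apparent / (areal scale) = 197000 / 1.658 ≈ 119000 km².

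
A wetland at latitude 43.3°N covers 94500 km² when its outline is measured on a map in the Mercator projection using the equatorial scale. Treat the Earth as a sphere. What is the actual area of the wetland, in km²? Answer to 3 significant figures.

50100 km²

Mercator is conformal, so the point scale is isotropic: h = k = sec φ = 1/cos φ.
Areal scale = k² = sec²φ = 1/cos²(43.3°) = 1/0.7278² = 1.888.
True area = apparent / (areal scale) = 94500 / 1.888 ≈ 50100 km².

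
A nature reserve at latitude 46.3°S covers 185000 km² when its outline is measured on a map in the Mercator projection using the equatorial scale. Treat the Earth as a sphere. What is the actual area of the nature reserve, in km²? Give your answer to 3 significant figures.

The Mercator projection is conformal; its linear scale factor is the same in every direction and equals sec φ = 1/cos φ.
Areal scale = k² = sec²φ = 1/cos²(46.3°) = 1/0.6909² = 2.095.
True area = apparent / (areal scale) = 185000 / 2.095 ≈ 88300 km².

88300 km²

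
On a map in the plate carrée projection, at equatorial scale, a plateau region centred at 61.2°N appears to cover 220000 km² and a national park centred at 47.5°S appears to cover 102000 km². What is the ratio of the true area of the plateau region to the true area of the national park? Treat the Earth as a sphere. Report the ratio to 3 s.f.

1.54

On the plate carrée, areal scale = h·k = 1 × sec φ, so true area = apparent × cos φ.
True area of plateau region: 220000 × cos(61.2°) = 220000 × 0.4818 = 106000 km².
True area of national park: 102000 × cos(47.5°) = 102000 × 0.6756 = 68910 km².
Ratio = 106000 / 68910 ≈ 1.54.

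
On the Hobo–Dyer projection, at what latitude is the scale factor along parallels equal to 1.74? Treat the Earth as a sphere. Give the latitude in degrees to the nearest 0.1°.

Hobo–Dyer is a cylindrical equal-area projection with standard parallels at ±37.5°. Cylindrical equal-area (φ₀ = 37.5°): h = cos φ / cos 37.5° along meridians, k = cos 37.5° / cos φ along parallels; h·k = 1.
k = cos φ₀ / cos φ = 1.74  ⇒  cos φ = cos 37.5° / 1.74 = 0.4560.
φ = arccos(0.4560) ≈ 62.9°.

62.9°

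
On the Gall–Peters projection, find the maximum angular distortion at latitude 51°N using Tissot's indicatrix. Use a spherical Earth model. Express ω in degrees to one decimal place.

The Gall–Peters projection is cylindrical equal-area with φ₀ = 45°. Cylindrical equal-area (φ₀ = 45°): h = cos φ / cos 45° along meridians, k = cos 45° / cos φ along parallels; h·k = 1.
At 51°: h = 0.8900, k = 1.124; principal scales a = 1.124, b = 0.8900.
sin(ω/2) = (a − b)/(a + b) = 0.2336/2.014 = 0.1160, so ω = 2 arcsin(0.1160) ≈ 13.3°.

13.3°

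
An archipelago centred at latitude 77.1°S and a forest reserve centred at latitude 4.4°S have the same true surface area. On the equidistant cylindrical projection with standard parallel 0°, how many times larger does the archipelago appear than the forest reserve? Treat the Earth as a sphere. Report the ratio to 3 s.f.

Plate carrée maps x = Rλ, y = Rφ. The meridian scale is h = 1 and the parallel scale is k = 1/cos φ = sec φ.
Areal scale at 77.1°: h·k = 1.000 × 4.479 = 4.479.
Areal scale at 4.4°: h·k = 1.000 × 1.003 = 1.003.
Ratio = 4.479/1.003 ≈ 4.47.

4.47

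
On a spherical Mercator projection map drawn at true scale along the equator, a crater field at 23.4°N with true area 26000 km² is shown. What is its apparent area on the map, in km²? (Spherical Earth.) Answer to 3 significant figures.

30900 km²

The Mercator projection is conformal; its linear scale factor is the same in every direction and equals sec φ = 1/cos φ.
Areal scale = k² = sec²φ = 1/cos²(23.4°) = 1/0.9178² = 1.187.
Apparent area = 26000 × 1.187 ≈ 30900 km².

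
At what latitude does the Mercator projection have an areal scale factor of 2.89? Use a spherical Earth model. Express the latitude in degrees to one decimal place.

54.0°

Mercator areal scale is sec²φ.
sec²φ = 2.89  ⇒  cos²φ = 0.3460  ⇒  cos φ = 0.5882.
φ = arccos(0.5882) ≈ 54.0°.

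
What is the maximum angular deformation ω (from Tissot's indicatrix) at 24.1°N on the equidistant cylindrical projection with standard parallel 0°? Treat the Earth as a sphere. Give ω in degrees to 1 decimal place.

Plate carrée maps x = Rλ, y = Rφ. The meridian scale is h = 1 and the parallel scale is k = 1/cos φ = sec φ.
At 24.1°: h = 1.000, k = 1.095; principal scales a = 1.095, b = 1.000.
sin(ω/2) = (a − b)/(a + b) = 0.09549/2.095 = 0.04557, so ω = 2 arcsin(0.04557) ≈ 5.2°.

5.2°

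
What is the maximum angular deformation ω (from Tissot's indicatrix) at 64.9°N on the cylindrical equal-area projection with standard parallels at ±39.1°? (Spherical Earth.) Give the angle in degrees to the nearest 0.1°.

65.4°

Cylindrical equal-area (φ₀ = 39.1°): h = cos φ / cos 39.1° along meridians, k = cos 39.1° / cos φ along parallels; h·k = 1.
At 64.9°: h = 0.5466, k = 1.829; principal scales a = 1.829, b = 0.5466.
sin(ω/2) = (a − b)/(a + b) = 1.283/2.376 = 0.5399, so ω = 2 arcsin(0.5399) ≈ 65.4°.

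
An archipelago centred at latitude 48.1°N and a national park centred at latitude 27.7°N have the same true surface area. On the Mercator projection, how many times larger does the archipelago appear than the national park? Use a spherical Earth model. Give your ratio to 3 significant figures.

Mercator is conformal with k = sec φ, so areal scale = k² = sec²φ.
At 48.1°: sec²(48.1°) = 1/0.6678² = 2.242.
At 27.7°: sec²(27.7°) = 1/0.8854² = 1.276.
Ratio = 2.242/1.276 = cos²(27.7°)/cos²(48.1°) ≈ 1.76.

1.76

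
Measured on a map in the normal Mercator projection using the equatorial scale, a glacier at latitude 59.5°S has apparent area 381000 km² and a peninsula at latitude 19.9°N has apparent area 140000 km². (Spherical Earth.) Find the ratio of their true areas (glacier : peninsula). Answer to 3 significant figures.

Mercator's areal exaggeration is sec²φ; hence true area = (apparent area) · cos²φ.
True area of glacier: 381000 × cos²(59.5°) = 381000 × 0.2576 = 98140 km².
True area of peninsula: 140000 × cos²(19.9°) = 140000 × 0.8841 = 123800 km².
Ratio = 98140 / 123800 ≈ 0.793.

0.793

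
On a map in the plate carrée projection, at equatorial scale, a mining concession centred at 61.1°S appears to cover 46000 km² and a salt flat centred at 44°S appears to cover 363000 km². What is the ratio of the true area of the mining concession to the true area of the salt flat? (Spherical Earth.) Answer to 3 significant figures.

Plate carrée has h = 1 and k = sec φ, giving areal scale sec φ; true area = (apparent area) · cos φ.
True area of mining concession: 46000 × cos(61.1°) = 46000 × 0.4833 = 22230 km².
True area of salt flat: 363000 × cos(44°) = 363000 × 0.7193 = 261100 km².
Ratio = 22230 / 261100 ≈ 0.0851.

0.0851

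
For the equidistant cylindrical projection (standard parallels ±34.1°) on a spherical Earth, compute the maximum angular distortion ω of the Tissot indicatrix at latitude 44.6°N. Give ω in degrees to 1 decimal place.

In the equirectangular projection with standard parallel φ₀ = 34.1° (x = Rλ cos φ₀, y = Rφ), meridians are true-scale (h = 1) and the parallel scale is k = cos φ₀ / cos φ.
At 44.6°: h = 1.000, k = 1.163; principal scales a = 1.163, b = 1.000.
sin(ω/2) = (a − b)/(a + b) = 0.1630/2.163 = 0.07534, so ω = 2 arcsin(0.07534) ≈ 8.6°.

8.6°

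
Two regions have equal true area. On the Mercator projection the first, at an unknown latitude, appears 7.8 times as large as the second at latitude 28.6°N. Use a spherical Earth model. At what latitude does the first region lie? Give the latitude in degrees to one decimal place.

For equal true areas on Mercator, apparent areas scale as sec²φ, so the ratio is cos²φ₂ / cos²φ₁.
cos²φ₂ / cos²φ₁ = 7.8  ⇒  cos φ₁ = cos 28.6° / √7.8 = 0.8780/2.793 = 0.3144.
φ₁ = arccos(0.3144) ≈ 71.7°.

71.7°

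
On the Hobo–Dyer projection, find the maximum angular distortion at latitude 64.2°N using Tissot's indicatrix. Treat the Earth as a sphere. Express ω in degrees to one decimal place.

65.0°

The Hobo–Dyer projection is cylindrical equal-area with φ₀ = 37.5°. Cylindrical equal-area (φ₀ = 37.5°): h = cos φ / cos 37.5° along meridians, k = cos 37.5° / cos φ along parallels; h·k = 1.
At 64.2°: h = 0.5486, k = 1.823; principal scales a = 1.823, b = 0.5486.
sin(ω/2) = (a − b)/(a + b) = 1.274/2.371 = 0.5373, so ω = 2 arcsin(0.5373) ≈ 65.0°.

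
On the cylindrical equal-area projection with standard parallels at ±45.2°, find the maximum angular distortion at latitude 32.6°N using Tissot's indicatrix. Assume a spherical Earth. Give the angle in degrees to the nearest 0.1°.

20.4°

For cylindrical equal-area with standard parallel φ₀, h = cos φ / cos φ₀ and k = cos φ₀ / cos φ, so h·k = 1.
At 32.6°: h = 1.196, k = 0.8364; principal scales a = 1.196, b = 0.8364.
sin(ω/2) = (a − b)/(a + b) = 0.3592/2.032 = 0.1768, so ω = 2 arcsin(0.1768) ≈ 20.4°.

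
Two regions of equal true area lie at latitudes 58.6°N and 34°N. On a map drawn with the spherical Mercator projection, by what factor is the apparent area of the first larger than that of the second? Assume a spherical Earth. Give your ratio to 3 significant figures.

Mercator is conformal with k = sec φ, so areal scale = k² = sec²φ.
At 58.6°: sec²(58.6°) = 1/0.5210² = 3.684.
At 34°: sec²(34°) = 1/0.8290² = 1.455.
Ratio = 3.684/1.455 = cos²(34°)/cos²(58.6°) ≈ 2.53.

2.53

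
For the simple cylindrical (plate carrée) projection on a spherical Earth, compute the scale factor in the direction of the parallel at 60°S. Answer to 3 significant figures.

2.00

For the equirectangular projection with φ₀ = 0 (plate carrée), h = 1 along meridians and k = sec φ along parallels.
k = 1/cos 60° = 1/0.5000 = 2.000.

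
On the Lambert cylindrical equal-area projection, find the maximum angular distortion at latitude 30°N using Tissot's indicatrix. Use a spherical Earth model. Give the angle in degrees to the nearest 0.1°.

The Lambert cylindrical equal-area projection is the cylindrical equal-area projection with its standard parallel at the equator (φ₀ = 0). For cylindrical equal-area with standard parallel φ₀, h = cos φ / cos φ₀ and k = cos φ₀ / cos φ, so h·k = 1.
At 30°: h = 0.8660, k = 1.155; principal scales a = 1.155, b = 0.8660.
sin(ω/2) = (a − b)/(a + b) = 0.2887/2.021 = 0.1429, so ω = 2 arcsin(0.1429) ≈ 16.4°.

16.4°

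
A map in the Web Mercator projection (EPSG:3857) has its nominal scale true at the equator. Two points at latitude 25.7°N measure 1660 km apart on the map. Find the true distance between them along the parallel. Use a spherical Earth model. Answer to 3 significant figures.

1500 km

For Mercator, h = k = sec φ (a conformal cylindrical projection has a single point scale, 1/cos φ).
Along the parallel at 25.7°, map distances are exaggerated by k = sec 25.7° = 1.110.
True distance = 1660 / 1.110 = 1660 × cos 25.7° ≈ 1500 km.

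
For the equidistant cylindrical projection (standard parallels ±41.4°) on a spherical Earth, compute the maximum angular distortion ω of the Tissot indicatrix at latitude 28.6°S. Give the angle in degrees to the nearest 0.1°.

In the equirectangular projection with standard parallel φ₀ = 41.4° (x = Rλ cos φ₀, y = Rφ), meridians are true-scale (h = 1) and the parallel scale is k = cos φ₀ / cos φ.
At 28.6°: h = 1.000, k = 0.8544; principal scales a = 1.000, b = 0.8544.
sin(ω/2) = (a − b)/(a + b) = 0.1456/1.854 = 0.07854, so ω = 2 arcsin(0.07854) ≈ 9.0°.

9.0°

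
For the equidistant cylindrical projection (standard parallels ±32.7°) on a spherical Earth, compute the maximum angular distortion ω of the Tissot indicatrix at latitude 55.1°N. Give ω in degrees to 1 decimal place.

22.0°

In the equirectangular projection with standard parallel φ₀ = 32.7° (x = Rλ cos φ₀, y = Rφ), meridians are true-scale (h = 1) and the parallel scale is k = cos φ₀ / cos φ.
At 55.1°: h = 1.000, k = 1.471; principal scales a = 1.471, b = 1.000.
sin(ω/2) = (a − b)/(a + b) = 0.4708/2.471 = 0.1905, so ω = 2 arcsin(0.1905) ≈ 22.0°.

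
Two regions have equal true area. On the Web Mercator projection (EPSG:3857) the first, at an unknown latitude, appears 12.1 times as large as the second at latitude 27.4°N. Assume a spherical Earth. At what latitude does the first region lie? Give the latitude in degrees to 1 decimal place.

75.2°

For equal true areas on Mercator, apparent areas scale as sec²φ, so the ratio is cos²φ₂ / cos²φ₁.
cos²φ₂ / cos²φ₁ = 12.1  ⇒  cos φ₁ = cos 27.4° / √12.1 = 0.8878/3.479 = 0.2552.
φ₁ = arccos(0.2552) ≈ 75.2°.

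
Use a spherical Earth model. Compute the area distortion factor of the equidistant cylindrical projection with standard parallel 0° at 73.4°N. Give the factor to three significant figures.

3.50

Plate carrée maps x = Rλ, y = Rφ. The meridian scale is h = 1 and the parallel scale is k = 1/cos φ = sec φ.
Areal scale = h·k = 1 × sec φ; at 73.4°, h = 1.000, k = 3.500, so h·k = 3.500.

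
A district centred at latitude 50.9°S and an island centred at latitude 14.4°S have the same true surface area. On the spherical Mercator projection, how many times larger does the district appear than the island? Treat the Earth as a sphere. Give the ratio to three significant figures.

2.36

Mercator is conformal with k = sec φ, so areal scale = k² = sec²φ.
At 50.9°: sec²(50.9°) = 1/0.6307² = 2.514.
At 14.4°: sec²(14.4°) = 1/0.9686² = 1.066.
Ratio = 2.514/1.066 = cos²(14.4°)/cos²(50.9°) ≈ 2.36.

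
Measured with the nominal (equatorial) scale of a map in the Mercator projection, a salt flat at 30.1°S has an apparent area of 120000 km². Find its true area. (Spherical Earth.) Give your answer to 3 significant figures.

89800 km²

Mercator is conformal, so the point scale is isotropic: h = k = sec φ = 1/cos φ.
Areal scale = k² = sec²φ = 1/cos²(30.1°) = 1/0.8652² = 1.336.
True area = apparent / (areal scale) = 120000 / 1.336 ≈ 89800 km².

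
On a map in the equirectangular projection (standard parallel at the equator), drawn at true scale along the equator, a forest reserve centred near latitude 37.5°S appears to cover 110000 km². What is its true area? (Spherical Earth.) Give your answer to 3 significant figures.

87300 km²

In the plate carrée (x = Rλ, y = Rφ), meridians are true-scale (h = 1) and parallels are stretched by k = sec φ.
Areal scale = h·k = 1 × sec φ; at 37.5°, h = 1.000, k = 1.260, so h·k = 1.260.
True area = apparent / (areal scale) = 110000 / 1.260 ≈ 87300 km².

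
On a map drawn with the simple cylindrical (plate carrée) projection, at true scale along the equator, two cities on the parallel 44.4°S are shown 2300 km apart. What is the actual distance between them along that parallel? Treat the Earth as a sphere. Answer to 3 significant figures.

In the plate carrée (x = Rλ, y = Rφ), meridians are true-scale (h = 1) and parallels are stretched by k = sec φ.
Along the parallel at 44.4°, map distances are exaggerated by k = sec 44.4° = 1.400.
True distance = 2300 / 1.400 = 2300 × cos 44.4° ≈ 1640 km.

1640 km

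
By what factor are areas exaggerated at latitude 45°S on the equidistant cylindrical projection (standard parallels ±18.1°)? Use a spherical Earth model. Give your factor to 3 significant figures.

1.34

With standard parallel φ₀ = 18.1°, the equirectangular projection gives x = Rλ cos φ₀, y = Rφ, so h = 1 and k = cos 18.1° / cos φ.
Areal scale = h·k = 1 × cos φ₀ / cos φ; at 45°, h = 1.000, k = 1.344, so h·k = 1.344.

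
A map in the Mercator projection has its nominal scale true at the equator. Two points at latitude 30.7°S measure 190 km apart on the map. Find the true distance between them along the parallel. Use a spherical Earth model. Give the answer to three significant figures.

The Mercator projection is conformal; its linear scale factor is the same in every direction and equals sec φ = 1/cos φ.
Along the parallel at 30.7°, map distances are exaggerated by k = sec 30.7° = 1.163.
True distance = 190 / 1.163 = 190 × cos 30.7° ≈ 163 km.

163 km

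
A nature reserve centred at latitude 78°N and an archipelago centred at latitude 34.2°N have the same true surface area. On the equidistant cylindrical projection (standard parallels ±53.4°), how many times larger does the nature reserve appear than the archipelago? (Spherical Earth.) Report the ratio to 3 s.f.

3.98

With standard parallel φ₀ = 53.4°, the equirectangular projection gives x = Rλ cos φ₀, y = Rφ, so h = 1 and k = cos 53.4° / cos φ.
Areal scale at 78°: h·k = 1.000 × 2.868 = 2.868.
Areal scale at 34.2°: h·k = 1.000 × 0.7209 = 0.7209.
Ratio = 2.868/0.7209 ≈ 3.98.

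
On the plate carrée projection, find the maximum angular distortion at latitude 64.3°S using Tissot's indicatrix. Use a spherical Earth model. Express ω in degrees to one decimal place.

46.5°

In the plate carrée (x = Rλ, y = Rφ), meridians are true-scale (h = 1) and parallels are stretched by k = sec φ.
At 64.3°: h = 1.000, k = 2.306; principal scales a = 2.306, b = 1.000.
sin(ω/2) = (a − b)/(a + b) = 1.306/3.306 = 0.3950, so ω = 2 arcsin(0.3950) ≈ 46.5°.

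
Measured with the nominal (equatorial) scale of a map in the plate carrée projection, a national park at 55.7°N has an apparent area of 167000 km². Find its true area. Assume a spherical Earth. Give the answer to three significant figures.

94100 km²

For the equirectangular projection with φ₀ = 0 (plate carrée), h = 1 along meridians and k = sec φ along parallels.
Areal scale = h·k = 1 × sec φ; at 55.7°, h = 1.000, k = 1.775, so h·k = 1.775.
True area = apparent / (areal scale) = 167000 / 1.775 ≈ 94100 km².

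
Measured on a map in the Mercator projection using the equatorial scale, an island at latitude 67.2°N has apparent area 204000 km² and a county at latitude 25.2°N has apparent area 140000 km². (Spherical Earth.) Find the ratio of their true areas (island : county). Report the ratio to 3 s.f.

Since Mercator area scale is 1/cos²φ, the true area equals the apparent area multiplied by cos²φ.
True area of island: 204000 × cos²(67.2°) = 204000 × 0.1502 = 30630 km².
True area of county: 140000 × cos²(25.2°) = 140000 × 0.8187 = 114600 km².
Ratio = 30630 / 114600 ≈ 0.267.

0.267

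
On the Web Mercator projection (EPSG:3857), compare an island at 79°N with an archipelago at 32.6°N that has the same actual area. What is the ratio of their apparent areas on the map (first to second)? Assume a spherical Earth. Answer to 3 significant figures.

Mercator areal scale is sec²φ.
At 79°: sec²(79°) = 1/0.1908² = 27.47.
At 32.6°: sec²(32.6°) = 1/0.8425² = 1.409.
Ratio = 27.47/1.409 = cos²(32.6°)/cos²(79°) ≈ 19.5.

19.5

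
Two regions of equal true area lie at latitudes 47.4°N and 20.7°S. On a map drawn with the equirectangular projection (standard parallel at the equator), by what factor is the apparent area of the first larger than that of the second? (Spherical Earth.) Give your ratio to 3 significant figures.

1.38

For the equirectangular projection with φ₀ = 0 (plate carrée), h = 1 along meridians and k = sec φ along parallels.
Areal scale at 47.4°: h·k = 1.000 × 1.477 = 1.477.
Areal scale at 20.7°: h·k = 1.000 × 1.069 = 1.069.
Ratio = 1.477/1.069 ≈ 1.38.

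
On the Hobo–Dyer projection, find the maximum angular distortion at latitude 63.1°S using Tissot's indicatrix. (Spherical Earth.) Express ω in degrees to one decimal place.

Hobo–Dyer is a cylindrical equal-area projection with standard parallels at ±37.5°. A cylindrical equal-area projection with standard parallel φ₀ has meridian scale h = cos φ / cos φ₀ and parallel scale k = cos φ₀ / cos φ (so areas are preserved, h·k = 1).
At 63.1°: h = 0.5703, k = 1.754; principal scales a = 1.754, b = 0.5703.
sin(ω/2) = (a − b)/(a + b) = 1.183/2.324 = 0.5092, so ω = 2 arcsin(0.5092) ≈ 61.2°.

61.2°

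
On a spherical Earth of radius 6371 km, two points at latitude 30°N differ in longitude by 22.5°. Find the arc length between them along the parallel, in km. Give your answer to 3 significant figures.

Arc length along a parallel = R cos φ · Δλ (with Δλ in radians).
= 6371 × cos 30° × (22.5° × π/180) = 6371 × 0.8660 × 0.3927 ≈ 2170 km.

2170 km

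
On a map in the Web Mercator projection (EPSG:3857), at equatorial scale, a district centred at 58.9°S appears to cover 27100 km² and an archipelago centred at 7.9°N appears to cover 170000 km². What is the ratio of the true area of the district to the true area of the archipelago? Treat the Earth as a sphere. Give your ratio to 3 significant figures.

Mercator's areal exaggeration is sec²φ; hence true area = (apparent area) · cos²φ.
True area of district: 27100 × cos²(58.9°) = 27100 × 0.2668 = 7230 km².
True area of archipelago: 170000 × cos²(7.9°) = 170000 × 0.9811 = 166800 km².
Ratio = 7230 / 166800 ≈ 0.0434.

0.0434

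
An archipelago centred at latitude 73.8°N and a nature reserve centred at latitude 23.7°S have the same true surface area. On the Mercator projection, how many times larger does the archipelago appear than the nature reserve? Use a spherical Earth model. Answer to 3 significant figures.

Mercator areal scale is sec²φ.
At 73.8°: sec²(73.8°) = 1/0.2790² = 12.85.
At 23.7°: sec²(23.7°) = 1/0.9157² = 1.193.
Ratio = 12.85/1.193 = cos²(23.7°)/cos²(73.8°) ≈ 10.8.

10.8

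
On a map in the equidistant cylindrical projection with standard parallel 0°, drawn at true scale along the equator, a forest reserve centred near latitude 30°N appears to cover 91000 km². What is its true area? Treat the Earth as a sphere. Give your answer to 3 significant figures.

For the equirectangular projection with φ₀ = 0 (plate carrée), h = 1 along meridians and k = sec φ along parallels.
Areal scale = h·k = 1 × sec φ; at 30°, h = 1.000, k = 1.155, so h·k = 1.155.
True area = apparent / (areal scale) = 91000 / 1.155 ≈ 78800 km².

78800 km²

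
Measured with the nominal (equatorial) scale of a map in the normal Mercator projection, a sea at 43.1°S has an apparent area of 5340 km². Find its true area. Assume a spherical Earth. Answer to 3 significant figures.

The Mercator projection is conformal; its linear scale factor is the same in every direction and equals sec φ = 1/cos φ.
Areal scale = k² = sec²φ = 1/cos²(43.1°) = 1/0.7302² = 1.876.
True area = apparent / (areal scale) = 5340 / 1.876 ≈ 2850 km².

2850 km²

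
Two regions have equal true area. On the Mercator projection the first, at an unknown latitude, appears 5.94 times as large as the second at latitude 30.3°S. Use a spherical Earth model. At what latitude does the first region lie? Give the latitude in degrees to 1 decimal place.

69.3°

On Mercator, (apparent₁)/(apparent₂) = sec²φ₁ / sec²φ₂ when true areas are equal.
cos²φ₂ / cos²φ₁ = 5.94  ⇒  cos φ₁ = cos 30.3° / √5.94 = 0.8634/2.437 = 0.3543.
φ₁ = arccos(0.3543) ≈ 69.3°.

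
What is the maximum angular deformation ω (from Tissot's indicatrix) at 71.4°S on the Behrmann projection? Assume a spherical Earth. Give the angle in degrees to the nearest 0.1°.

99.1°

The Behrmann projection is cylindrical equal-area with φ₀ = 30°. A cylindrical equal-area projection with standard parallel φ₀ has meridian scale h = cos φ / cos φ₀ and parallel scale k = cos φ₀ / cos φ (so areas are preserved, h·k = 1).
At 71.4°: h = 0.3683, k = 2.715; principal scales a = 2.715, b = 0.3683.
sin(ω/2) = (a − b)/(a + b) = 2.347/3.083 = 0.7611, so ω = 2 arcsin(0.7611) ≈ 99.1°.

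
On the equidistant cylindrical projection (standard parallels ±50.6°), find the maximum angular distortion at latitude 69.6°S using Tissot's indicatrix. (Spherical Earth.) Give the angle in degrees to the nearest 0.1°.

33.8°

In the equirectangular projection with standard parallel φ₀ = 50.6° (x = Rλ cos φ₀, y = Rφ), meridians are true-scale (h = 1) and the parallel scale is k = cos φ₀ / cos φ.
At 69.6°: h = 1.000, k = 1.821; principal scales a = 1.821, b = 1.000.
sin(ω/2) = (a − b)/(a + b) = 0.8209/2.821 = 0.2910, so ω = 2 arcsin(0.2910) ≈ 33.8°.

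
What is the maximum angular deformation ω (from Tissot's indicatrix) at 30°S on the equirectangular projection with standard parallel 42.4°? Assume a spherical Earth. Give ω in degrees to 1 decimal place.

The equidistant cylindrical projection with φ₀ = 42.4° has h = 1 (meridians true) and k = cos φ₀ / cos φ along parallels.
At 30°: h = 1.000, k = 0.8527; principal scales a = 1.000, b = 0.8527.
sin(ω/2) = (a − b)/(a + b) = 0.1473/1.853 = 0.07951, so ω = 2 arcsin(0.07951) ≈ 9.1°.

9.1°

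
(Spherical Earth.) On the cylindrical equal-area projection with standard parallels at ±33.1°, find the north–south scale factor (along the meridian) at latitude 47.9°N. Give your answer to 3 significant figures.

Cylindrical equal-area (φ₀ = 33.1°): h = cos φ / cos 33.1° along meridians, k = cos 33.1° / cos φ along parallels; h·k = 1.
h = cos 47.9° / cos 33.1° = 0.6704/0.8377 = 0.8003.

0.800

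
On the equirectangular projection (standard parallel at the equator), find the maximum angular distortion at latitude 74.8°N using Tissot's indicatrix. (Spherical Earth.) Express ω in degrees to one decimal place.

71.5°

Plate carrée maps x = Rλ, y = Rφ. The meridian scale is h = 1 and the parallel scale is k = 1/cos φ = sec φ.
At 74.8°: h = 1.000, k = 3.814; principal scales a = 3.814, b = 1.000.
sin(ω/2) = (a − b)/(a + b) = 2.814/4.814 = 0.5845, so ω = 2 arcsin(0.5845) ≈ 71.5°.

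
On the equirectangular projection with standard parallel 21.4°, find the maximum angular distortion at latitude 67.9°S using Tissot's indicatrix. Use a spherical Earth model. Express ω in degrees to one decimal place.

50.2°

With standard parallel φ₀ = 21.4°, the equirectangular projection gives x = Rλ cos φ₀, y = Rφ, so h = 1 and k = cos 21.4° / cos φ.
At 67.9°: h = 1.000, k = 2.475; principal scales a = 2.475, b = 1.000.
sin(ω/2) = (a − b)/(a + b) = 1.475/3.475 = 0.4244, so ω = 2 arcsin(0.4244) ≈ 50.2°.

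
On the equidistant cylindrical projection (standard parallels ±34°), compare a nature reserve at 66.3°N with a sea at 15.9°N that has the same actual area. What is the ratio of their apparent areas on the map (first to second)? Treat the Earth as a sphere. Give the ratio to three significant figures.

2.39

The equidistant cylindrical projection with φ₀ = 34° has h = 1 (meridians true) and k = cos φ₀ / cos φ along parallels.
Areal scale at 66.3°: h·k = 1.000 × 2.063 = 2.063.
Areal scale at 15.9°: h·k = 1.000 × 0.8620 = 0.8620.
Ratio = 2.063/0.8620 ≈ 2.39.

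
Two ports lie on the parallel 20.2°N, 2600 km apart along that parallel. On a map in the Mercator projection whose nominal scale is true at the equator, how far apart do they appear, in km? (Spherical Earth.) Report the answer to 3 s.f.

2770 km

For Mercator, h = k = sec φ (a conformal cylindrical projection has a single point scale, 1/cos φ).
Along the parallel, k = sec 20.2° = 1/0.9385 = 1.066.
Map distance = 2600 × 1.066 ≈ 2770 km.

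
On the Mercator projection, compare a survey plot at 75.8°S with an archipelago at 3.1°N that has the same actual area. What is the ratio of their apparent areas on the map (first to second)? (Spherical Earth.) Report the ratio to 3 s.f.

Mercator areal scale is sec²φ.
At 75.8°: sec²(75.8°) = 1/0.2453² = 16.62.
At 3.1°: sec²(3.1°) = 1/0.9985² = 1.003.
Ratio = 16.62/1.003 = cos²(3.1°)/cos²(75.8°) ≈ 16.6.

16.6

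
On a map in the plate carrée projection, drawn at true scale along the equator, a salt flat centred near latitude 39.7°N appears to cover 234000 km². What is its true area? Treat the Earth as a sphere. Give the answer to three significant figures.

180000 km²

For the equirectangular projection with φ₀ = 0 (plate carrée), h = 1 along meridians and k = sec φ along parallels.
Areal scale = h·k = 1 × sec φ; at 39.7°, h = 1.000, k = 1.300, so h·k = 1.300.
True area = apparent / (areal scale) = 234000 / 1.300 ≈ 180000 km².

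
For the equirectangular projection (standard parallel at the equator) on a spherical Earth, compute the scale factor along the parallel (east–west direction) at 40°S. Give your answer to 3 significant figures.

1.31

In the plate carrée (x = Rλ, y = Rφ), meridians are true-scale (h = 1) and parallels are stretched by k = sec φ.
k = 1/cos 40° = 1/0.7660 = 1.305.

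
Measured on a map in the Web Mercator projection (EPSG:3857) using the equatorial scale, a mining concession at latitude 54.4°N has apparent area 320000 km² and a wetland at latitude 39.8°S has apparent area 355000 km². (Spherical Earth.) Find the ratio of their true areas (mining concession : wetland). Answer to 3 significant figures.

0.517

Mercator's areal exaggeration is sec²φ; hence true area = (apparent area) · cos²φ.
True area of mining concession: 320000 × cos²(54.4°) = 320000 × 0.3389 = 108400 km².
True area of wetland: 355000 × cos²(39.8°) = 355000 × 0.5903 = 209500 km².
Ratio = 108400 / 209500 ≈ 0.517.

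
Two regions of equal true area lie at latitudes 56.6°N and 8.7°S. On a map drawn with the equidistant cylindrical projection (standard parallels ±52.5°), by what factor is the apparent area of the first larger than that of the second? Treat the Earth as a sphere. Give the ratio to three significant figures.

1.80

In the equirectangular projection with standard parallel φ₀ = 52.5° (x = Rλ cos φ₀, y = Rφ), meridians are true-scale (h = 1) and the parallel scale is k = cos φ₀ / cos φ.
Areal scale at 56.6°: h·k = 1.000 × 1.106 = 1.106.
Areal scale at 8.7°: h·k = 1.000 × 0.6158 = 0.6158.
Ratio = 1.106/0.6158 ≈ 1.80.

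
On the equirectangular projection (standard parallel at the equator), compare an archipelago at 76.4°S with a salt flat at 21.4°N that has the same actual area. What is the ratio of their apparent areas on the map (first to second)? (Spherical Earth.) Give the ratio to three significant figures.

For the equirectangular projection with φ₀ = 0 (plate carrée), h = 1 along meridians and k = sec φ along parallels.
Areal scale at 76.4°: h·k = 1.000 × 4.253 = 4.253.
Areal scale at 21.4°: h·k = 1.000 × 1.074 = 1.074.
Ratio = 4.253/1.074 ≈ 3.96.

3.96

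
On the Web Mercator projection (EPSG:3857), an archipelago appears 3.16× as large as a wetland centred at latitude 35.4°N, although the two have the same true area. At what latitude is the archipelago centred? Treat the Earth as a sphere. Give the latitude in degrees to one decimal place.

62.7°

On Mercator, (apparent₁)/(apparent₂) = sec²φ₁ / sec²φ₂ when true areas are equal.
cos²φ₂ / cos²φ₁ = 3.16  ⇒  cos φ₁ = cos 35.4° / √3.16 = 0.8151/1.778 = 0.4585.
φ₁ = arccos(0.4585) ≈ 62.7°.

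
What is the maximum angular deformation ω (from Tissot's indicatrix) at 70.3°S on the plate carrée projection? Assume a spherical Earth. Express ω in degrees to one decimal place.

59.4°

In the plate carrée (x = Rλ, y = Rφ), meridians are true-scale (h = 1) and parallels are stretched by k = sec φ.
At 70.3°: h = 1.000, k = 2.967; principal scales a = 2.967, b = 1.000.
sin(ω/2) = (a − b)/(a + b) = 1.967/3.967 = 0.4958, so ω = 2 arcsin(0.4958) ≈ 59.4°.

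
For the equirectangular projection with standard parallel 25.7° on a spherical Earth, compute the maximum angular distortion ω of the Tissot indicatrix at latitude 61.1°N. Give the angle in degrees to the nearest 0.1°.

35.1°

With standard parallel φ₀ = 25.7°, the equirectangular projection gives x = Rλ cos φ₀, y = Rφ, so h = 1 and k = cos 25.7° / cos φ.
At 61.1°: h = 1.000, k = 1.864; principal scales a = 1.864, b = 1.000.
sin(ω/2) = (a − b)/(a + b) = 0.8645/2.864 = 0.3018, so ω = 2 arcsin(0.3018) ≈ 35.1°.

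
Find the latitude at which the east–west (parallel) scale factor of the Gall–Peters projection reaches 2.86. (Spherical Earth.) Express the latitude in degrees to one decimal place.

The Gall–Peters projection is cylindrical equal-area with φ₀ = 45°. Cylindrical equal-area (φ₀ = 45°): h = cos φ / cos 45° along meridians, k = cos 45° / cos φ along parallels; h·k = 1.
k = cos φ₀ / cos φ = 2.86  ⇒  cos φ = cos 45° / 2.86 = 0.2472.
φ = arccos(0.2472) ≈ 75.7°.

75.7°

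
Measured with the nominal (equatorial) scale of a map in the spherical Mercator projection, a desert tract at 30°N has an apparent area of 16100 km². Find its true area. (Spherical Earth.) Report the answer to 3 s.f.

12100 km²

Mercator is conformal, so the point scale is isotropic: h = k = sec φ = 1/cos φ.
Areal scale = k² = sec²φ = 1/cos²(30°) = 1/0.8660² = 1.333.
True area = apparent / (areal scale) = 16100 / 1.333 ≈ 12100 km².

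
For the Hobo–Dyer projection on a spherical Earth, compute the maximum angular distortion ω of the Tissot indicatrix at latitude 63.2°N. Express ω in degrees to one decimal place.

61.6°

The Hobo–Dyer projection is cylindrical equal-area with φ₀ = 37.5°. A cylindrical equal-area projection with standard parallel φ₀ has meridian scale h = cos φ / cos φ₀ and parallel scale k = cos φ₀ / cos φ (so areas are preserved, h·k = 1).
At 63.2°: h = 0.5683, k = 1.760; principal scales a = 1.760, b = 0.5683.
sin(ω/2) = (a − b)/(a + b) = 1.191/2.328 = 0.5117, so ω = 2 arcsin(0.5117) ≈ 61.6°.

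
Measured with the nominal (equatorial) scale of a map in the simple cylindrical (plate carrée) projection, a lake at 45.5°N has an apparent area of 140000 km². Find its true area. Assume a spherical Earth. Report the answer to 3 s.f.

98100 km²

In the plate carrée (x = Rλ, y = Rφ), meridians are true-scale (h = 1) and parallels are stretched by k = sec φ.
Areal scale = h·k = 1 × sec φ; at 45.5°, h = 1.000, k = 1.427, so h·k = 1.427.
True area = apparent / (areal scale) = 140000 / 1.427 ≈ 98100 km².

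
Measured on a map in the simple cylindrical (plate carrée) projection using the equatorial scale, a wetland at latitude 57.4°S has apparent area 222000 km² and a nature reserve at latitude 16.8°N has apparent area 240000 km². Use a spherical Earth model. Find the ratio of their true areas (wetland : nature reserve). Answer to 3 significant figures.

0.521

On the plate carrée, areal scale = h·k = 1 × sec φ, so true area = apparent × cos φ.
True area of wetland: 222000 × cos(57.4°) = 222000 × 0.5388 = 119600 km².
True area of nature reserve: 240000 × cos(16.8°) = 240000 × 0.9573 = 229800 km².
Ratio = 119600 / 229800 ≈ 0.521.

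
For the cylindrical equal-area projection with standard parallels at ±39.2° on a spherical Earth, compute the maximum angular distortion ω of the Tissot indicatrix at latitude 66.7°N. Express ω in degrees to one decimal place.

For cylindrical equal-area with standard parallel φ₀, h = cos φ / cos φ₀ and k = cos φ₀ / cos φ, so h·k = 1.
At 66.7°: h = 0.5104, k = 1.959; principal scales a = 1.959, b = 0.5104.
sin(ω/2) = (a − b)/(a + b) = 1.449/2.470 = 0.5866, so ω = 2 arcsin(0.5866) ≈ 71.8°.

71.8°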